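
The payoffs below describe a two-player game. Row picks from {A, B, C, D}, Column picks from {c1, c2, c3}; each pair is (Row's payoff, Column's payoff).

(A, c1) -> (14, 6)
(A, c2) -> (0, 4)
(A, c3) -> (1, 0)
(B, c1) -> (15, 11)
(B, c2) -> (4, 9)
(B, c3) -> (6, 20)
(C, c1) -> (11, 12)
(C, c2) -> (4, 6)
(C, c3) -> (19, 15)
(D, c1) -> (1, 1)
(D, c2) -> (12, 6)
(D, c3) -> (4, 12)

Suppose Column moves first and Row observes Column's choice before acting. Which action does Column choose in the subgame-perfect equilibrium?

Solve by backward induction (Column leads).
- c1 → Row plays B (best of 14, 15, 11, 1); Column gets 11.
- c2 → Row plays D (best of 0, 4, 4, 12); Column gets 6.
- c3 → Row plays C (best of 1, 6, 19, 4); Column gets 15.
Maximizing over 11, 6, 15, Column chooses c3. Subgame-perfect outcome: (C, c3) with payoffs (19, 15).

c3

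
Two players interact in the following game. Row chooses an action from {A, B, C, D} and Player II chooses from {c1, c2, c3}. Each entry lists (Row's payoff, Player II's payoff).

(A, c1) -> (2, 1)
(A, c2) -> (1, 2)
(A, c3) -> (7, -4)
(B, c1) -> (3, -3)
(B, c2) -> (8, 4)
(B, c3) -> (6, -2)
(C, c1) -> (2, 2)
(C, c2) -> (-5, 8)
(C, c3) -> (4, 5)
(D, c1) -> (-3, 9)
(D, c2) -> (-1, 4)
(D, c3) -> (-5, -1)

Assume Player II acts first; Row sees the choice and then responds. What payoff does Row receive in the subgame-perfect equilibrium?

8

Backward induction with Player II moving first.
- c1: Row compares 2, 3, 2, -3 and picks B; Player II would get -3.
- c2: Row compares 1, 8, -5, -1 and picks B; Player II would get 4.
- c3: Row compares 7, 6, 4, -5 and picks A; Player II would get -4.
Player II's induced payoffs are -3, 4, -4, so Player II commits to c2. Subgame-perfect outcome: (B, c2) with payoffs (8, 4).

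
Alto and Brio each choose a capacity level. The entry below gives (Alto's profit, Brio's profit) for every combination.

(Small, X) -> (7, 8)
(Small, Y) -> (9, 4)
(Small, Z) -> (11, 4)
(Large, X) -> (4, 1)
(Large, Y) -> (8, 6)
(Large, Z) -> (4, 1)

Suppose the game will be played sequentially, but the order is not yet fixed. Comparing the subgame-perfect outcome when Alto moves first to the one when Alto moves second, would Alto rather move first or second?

If Alto leads: Brio's best replies are Small→X, Large→Y; Alto's induced payoffs 7, 8; outcome (Large, Y), payoffs (8, 6).
If Brio leads: Alto's best replies are X→Small, Y→Small, Z→Small; Brio's induced payoffs 8, 4, 4; outcome (Small, X), payoffs (7, 8).
Alto gets 8 moving first and 7 moving second, so Alto prefers to move first.

first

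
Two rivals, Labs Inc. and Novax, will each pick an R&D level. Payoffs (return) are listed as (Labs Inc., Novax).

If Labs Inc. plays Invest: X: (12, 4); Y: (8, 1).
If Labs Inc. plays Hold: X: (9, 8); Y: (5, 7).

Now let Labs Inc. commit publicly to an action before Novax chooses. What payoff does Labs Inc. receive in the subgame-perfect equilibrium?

12

Novax best-responds to each possible Labs Inc. move:
- Invest → Novax plays X (best of 4, 1); Labs Inc. gets 12.
- Hold → Novax plays X (best of 8, 7); Labs Inc. gets 9.
Labs Inc.'s induced payoffs are 12, 9, so Labs Inc. commits to Invest. Subgame-perfect outcome: (Invest, X) with payoffs (12, 4).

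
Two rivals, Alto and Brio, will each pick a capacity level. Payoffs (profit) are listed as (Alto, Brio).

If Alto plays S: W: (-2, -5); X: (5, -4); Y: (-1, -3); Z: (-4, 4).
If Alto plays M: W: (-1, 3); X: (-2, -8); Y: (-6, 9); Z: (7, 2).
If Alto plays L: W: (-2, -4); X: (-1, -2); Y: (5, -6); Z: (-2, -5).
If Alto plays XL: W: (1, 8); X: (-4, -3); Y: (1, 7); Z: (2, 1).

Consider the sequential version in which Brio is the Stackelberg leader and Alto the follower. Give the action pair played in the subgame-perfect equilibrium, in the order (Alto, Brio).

Backward induction with Brio moving first.
- W: Alto compares -2, -1, -2, 1 and picks XL; Brio would get 8.
- X: Alto compares 5, -2, -1, -4 and picks S; Brio would get -4.
- Y: Alto compares -1, -6, 5, 1 and picks L; Brio would get -6.
- Z: Alto compares -4, 7, -2, 2 and picks M; Brio would get 2.
Maximizing over 8, -4, -6, 2, Brio chooses W. Subgame-perfect outcome: (XL, W) with payoffs (1, 8).

(XL, W)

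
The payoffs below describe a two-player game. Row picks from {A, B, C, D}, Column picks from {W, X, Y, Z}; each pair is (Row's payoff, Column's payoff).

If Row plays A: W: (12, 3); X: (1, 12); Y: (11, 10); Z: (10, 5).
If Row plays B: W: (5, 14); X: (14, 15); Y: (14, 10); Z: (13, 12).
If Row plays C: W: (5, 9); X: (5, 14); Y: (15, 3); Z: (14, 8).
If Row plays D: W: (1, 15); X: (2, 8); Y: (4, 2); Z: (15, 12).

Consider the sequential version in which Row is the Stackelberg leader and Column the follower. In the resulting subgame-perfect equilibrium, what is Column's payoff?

15

Backward induction with Row moving first.
- A: Column compares 3, 12, 10, 5 and picks X; Row would get 1.
- B: Column compares 14, 15, 10, 12 and picks X; Row would get 14.
- C: Column compares 9, 14, 3, 8 and picks X; Row would get 5.
- D: Column compares 15, 8, 2, 12 and picks W; Row would get 1.
Among 1, 14, 5, 1, the best is 14 at B. Subgame-perfect outcome: (B, X) with payoffs (14, 15).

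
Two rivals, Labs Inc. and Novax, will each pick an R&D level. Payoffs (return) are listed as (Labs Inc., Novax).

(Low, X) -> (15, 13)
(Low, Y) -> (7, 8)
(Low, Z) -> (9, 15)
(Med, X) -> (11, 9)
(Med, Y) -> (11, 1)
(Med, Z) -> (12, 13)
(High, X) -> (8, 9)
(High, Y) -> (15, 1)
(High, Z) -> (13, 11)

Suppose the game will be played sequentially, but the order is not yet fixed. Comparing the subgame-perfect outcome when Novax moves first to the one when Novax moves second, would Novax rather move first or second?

If Labs Inc. leads: Novax's best replies are Low→Z, Med→Z, High→Z; Labs Inc.'s induced payoffs 9, 12, 13; outcome (High, Z), payoffs (13, 11).
If Novax leads: Labs Inc.'s best replies are X→Low, Y→High, Z→High; Novax's induced payoffs 13, 1, 11; outcome (Low, X), payoffs (15, 13).
Novax gets 13 moving first and 11 moving second, so Novax prefers to move first.

first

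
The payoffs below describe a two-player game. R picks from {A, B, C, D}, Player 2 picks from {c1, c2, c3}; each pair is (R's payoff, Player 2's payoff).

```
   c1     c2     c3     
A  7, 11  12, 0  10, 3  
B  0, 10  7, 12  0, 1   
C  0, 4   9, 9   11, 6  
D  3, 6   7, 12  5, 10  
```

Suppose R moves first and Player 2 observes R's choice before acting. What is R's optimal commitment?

Solve by backward induction (R leads).
- A: BR = c1, leader payoff 7.
- B: BR = c2, leader payoff 7.
- C: BR = c2, leader payoff 9.
- D: BR = c2, leader payoff 7.
Among 7, 7, 9, 7, the best is 9 at C. Subgame-perfect outcome: (C, c2) with payoffs (9, 9).

C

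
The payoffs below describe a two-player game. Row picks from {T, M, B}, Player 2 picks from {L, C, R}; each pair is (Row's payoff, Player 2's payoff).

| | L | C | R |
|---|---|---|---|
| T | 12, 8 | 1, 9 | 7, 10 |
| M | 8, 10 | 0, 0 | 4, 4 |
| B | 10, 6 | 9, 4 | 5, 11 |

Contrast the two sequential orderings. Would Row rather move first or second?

first

If Row leads: Player 2's best replies are T→R, M→L, B→R; Row's induced payoffs 7, 8, 5; outcome (M, L), payoffs (8, 10).
If Player 2 leads: Row's best replies are L→T, C→B, R→T; Player 2's induced payoffs 8, 4, 10; outcome (T, R), payoffs (7, 10).
Row gets 8 moving first and 7 moving second, so Row prefers to move first.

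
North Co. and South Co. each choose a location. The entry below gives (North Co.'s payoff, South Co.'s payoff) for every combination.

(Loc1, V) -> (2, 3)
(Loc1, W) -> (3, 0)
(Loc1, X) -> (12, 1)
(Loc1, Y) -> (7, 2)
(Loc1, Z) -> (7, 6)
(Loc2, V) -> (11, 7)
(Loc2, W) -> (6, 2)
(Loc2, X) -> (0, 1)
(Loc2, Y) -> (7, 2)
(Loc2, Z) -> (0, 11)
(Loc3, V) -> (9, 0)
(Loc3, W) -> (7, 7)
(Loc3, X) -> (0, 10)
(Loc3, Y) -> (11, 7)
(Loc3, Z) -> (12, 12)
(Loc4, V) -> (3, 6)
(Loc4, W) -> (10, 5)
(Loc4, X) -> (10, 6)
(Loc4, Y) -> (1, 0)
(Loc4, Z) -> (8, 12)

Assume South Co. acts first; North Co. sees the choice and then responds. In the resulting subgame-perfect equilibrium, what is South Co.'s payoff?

North Co. best-responds to each possible South Co. move:
- V: North Co. compares 2, 11, 9, 3 and picks Loc2; South Co. would get 7.
- W: North Co. compares 3, 6, 7, 10 and picks Loc4; South Co. would get 5.
- X: North Co. compares 12, 0, 0, 10 and picks Loc1; South Co. would get 1.
- Y: North Co. compares 7, 7, 11, 1 and picks Loc3; South Co. would get 7.
- Z: North Co. compares 7, 0, 12, 8 and picks Loc3; South Co. would get 12.
Among 7, 5, 1, 7, 12, the best is 12 at Z. Subgame-perfect outcome: (Loc3, Z) with payoffs (12, 12).

12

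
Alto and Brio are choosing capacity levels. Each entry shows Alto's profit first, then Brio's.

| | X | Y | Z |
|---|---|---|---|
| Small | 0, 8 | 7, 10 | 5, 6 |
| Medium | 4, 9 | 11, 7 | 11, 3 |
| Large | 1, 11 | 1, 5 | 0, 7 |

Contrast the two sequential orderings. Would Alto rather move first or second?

first

If Alto leads: Brio's best replies are Small→Y, Medium→X, Large→X; Alto's induced payoffs 7, 4, 1; outcome (Small, Y), payoffs (7, 10).
If Brio leads: Alto's best replies are X→Medium, Y→Medium, Z→Medium; Brio's induced payoffs 9, 7, 3; outcome (Medium, X), payoffs (4, 9).
Alto gets 7 moving first and 4 moving second, so Alto prefers to move first.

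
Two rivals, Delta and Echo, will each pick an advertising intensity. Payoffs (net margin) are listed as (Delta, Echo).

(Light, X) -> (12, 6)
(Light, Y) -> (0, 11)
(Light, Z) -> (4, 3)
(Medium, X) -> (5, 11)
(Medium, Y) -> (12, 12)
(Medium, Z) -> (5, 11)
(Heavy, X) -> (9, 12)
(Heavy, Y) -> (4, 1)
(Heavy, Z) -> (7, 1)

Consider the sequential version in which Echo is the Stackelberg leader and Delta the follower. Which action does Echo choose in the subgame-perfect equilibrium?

Y

Work backward from Delta's decision.
- X → Delta plays Light (best of 12, 5, 9); Echo gets 6.
- Y → Delta plays Medium (best of 0, 12, 4); Echo gets 12.
- Z → Delta plays Heavy (best of 4, 5, 7); Echo gets 1.
Among 6, 12, 1, the best is 12 at Y. Subgame-perfect outcome: (Medium, Y) with payoffs (12, 12).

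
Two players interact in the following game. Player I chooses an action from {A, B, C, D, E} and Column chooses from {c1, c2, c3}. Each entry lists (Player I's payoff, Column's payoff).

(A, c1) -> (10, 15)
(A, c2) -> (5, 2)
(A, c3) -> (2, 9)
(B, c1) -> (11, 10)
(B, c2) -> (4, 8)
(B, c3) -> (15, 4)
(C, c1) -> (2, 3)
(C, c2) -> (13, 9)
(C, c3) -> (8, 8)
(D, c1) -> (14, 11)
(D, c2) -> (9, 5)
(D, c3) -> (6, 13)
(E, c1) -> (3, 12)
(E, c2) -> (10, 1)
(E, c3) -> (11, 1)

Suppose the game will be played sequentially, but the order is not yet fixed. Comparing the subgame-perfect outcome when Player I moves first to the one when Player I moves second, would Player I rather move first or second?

If Player I leads: Column's best replies are A→c1, B→c1, C→c2, D→c3, E→c1; Player I's induced payoffs 10, 11, 13, 6, 3; outcome (C, c2), payoffs (13, 9).
If Column leads: Player I's best replies are c1→D, c2→C, c3→B; Column's induced payoffs 11, 9, 4; outcome (D, c1), payoffs (14, 11).
Player I gets 13 moving first and 14 moving second, so Player I prefers to move second.

second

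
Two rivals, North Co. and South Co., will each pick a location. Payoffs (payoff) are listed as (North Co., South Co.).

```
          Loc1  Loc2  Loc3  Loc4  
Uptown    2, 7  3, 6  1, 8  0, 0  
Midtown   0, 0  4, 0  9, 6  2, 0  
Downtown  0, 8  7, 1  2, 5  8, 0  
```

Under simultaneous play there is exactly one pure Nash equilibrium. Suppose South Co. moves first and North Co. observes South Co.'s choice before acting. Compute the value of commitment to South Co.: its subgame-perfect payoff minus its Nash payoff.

1

Solve by backward induction (South Co. leads).
- Loc1: North Co. compares 2, 0, 0 and picks Uptown; South Co. would get 7.
- Loc2: North Co. compares 3, 4, 7 and picks Downtown; South Co. would get 1.
- Loc3: North Co. compares 1, 9, 2 and picks Midtown; South Co. would get 6.
- Loc4: North Co. compares 0, 2, 8 and picks Downtown; South Co. would get 0.
Among 7, 1, 6, 0, the best is 7 at Loc1. Subgame-perfect outcome: (Uptown, Loc1) with payoffs (2, 7).
For the simultaneous game, intersect best replies.
North Co.'s best replies: Loc1→Uptown; Loc2→Downtown; Loc3→Midtown; Loc4→Downtown.
South Co.'s best replies: Uptown→Loc3; Midtown→Loc3; Downtown→Loc1.
Only (Midtown, Loc3) has each player best-responding; Nash payoffs (9, 6).
South Co.'s commitment gain: 7 − 6 = 1.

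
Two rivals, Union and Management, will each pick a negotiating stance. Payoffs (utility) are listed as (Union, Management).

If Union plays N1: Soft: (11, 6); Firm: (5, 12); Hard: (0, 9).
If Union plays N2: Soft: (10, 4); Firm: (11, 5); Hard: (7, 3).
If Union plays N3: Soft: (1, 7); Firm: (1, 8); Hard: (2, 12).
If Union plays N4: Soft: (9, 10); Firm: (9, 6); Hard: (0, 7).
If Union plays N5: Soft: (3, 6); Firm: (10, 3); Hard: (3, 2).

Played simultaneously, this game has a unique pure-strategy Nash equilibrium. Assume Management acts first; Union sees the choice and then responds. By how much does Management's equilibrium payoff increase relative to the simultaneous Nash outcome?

1

Work backward from Union's decision.
- Soft: BR = N1, leader payoff 6.
- Firm: BR = N2, leader payoff 5.
- Hard: BR = N2, leader payoff 3.
Management's induced payoffs are 6, 5, 3, so Management commits to Soft. Subgame-perfect outcome: (N1, Soft) with payoffs (11, 6).
For the simultaneous game, intersect best replies.
Union's best replies: Soft→N1; Firm→N2; Hard→N2.
Management's best replies: N1→Firm; N2→Firm; N3→Hard; N4→Soft; N5→Soft.
The unique mutual best reply is (N2, Firm), giving (11, 5).
Management's commitment gain: 6 − 5 = 1.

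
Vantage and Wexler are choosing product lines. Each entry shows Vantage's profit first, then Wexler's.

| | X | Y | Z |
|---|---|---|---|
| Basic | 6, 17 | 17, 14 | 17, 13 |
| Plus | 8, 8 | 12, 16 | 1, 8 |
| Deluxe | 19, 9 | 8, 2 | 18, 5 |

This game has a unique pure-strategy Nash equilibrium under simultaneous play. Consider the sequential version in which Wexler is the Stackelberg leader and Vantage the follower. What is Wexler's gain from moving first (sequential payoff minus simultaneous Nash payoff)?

Backward induction with Wexler moving first.
- X: Vantage compares 6, 8, 19 and picks Deluxe; Wexler would get 9.
- Y: Vantage compares 17, 12, 8 and picks Basic; Wexler would get 14.
- Z: Vantage compares 17, 1, 18 and picks Deluxe; Wexler would get 5.
Wexler's induced payoffs are 9, 14, 5, so Wexler commits to Y. Subgame-perfect outcome: (Basic, Y) with payoffs (17, 14).
For the simultaneous game, intersect best replies.
Vantage's best replies: X→Deluxe; Y→Basic; Z→Deluxe.
Wexler's best replies: Basic→X; Plus→Y; Deluxe→X.
Only (Deluxe, X) has each player best-responding; Nash payoffs (19, 9).
Wexler's commitment gain: 14 − 9 = 5.

5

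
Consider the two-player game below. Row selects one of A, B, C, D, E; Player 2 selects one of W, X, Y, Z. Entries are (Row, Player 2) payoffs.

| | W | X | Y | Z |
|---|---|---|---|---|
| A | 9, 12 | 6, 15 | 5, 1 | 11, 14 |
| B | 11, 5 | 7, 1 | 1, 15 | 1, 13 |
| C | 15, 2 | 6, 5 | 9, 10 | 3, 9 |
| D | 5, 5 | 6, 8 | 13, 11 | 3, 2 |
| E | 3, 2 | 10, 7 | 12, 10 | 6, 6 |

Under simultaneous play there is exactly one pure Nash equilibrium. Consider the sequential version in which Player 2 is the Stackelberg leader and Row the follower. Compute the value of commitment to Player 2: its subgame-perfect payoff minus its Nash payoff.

3

Row best-responds to each possible Player 2 move:
- W → Row plays C (best of 9, 11, 15, 5, 3); Player 2 gets 2.
- X → Row plays E (best of 6, 7, 6, 6, 10); Player 2 gets 7.
- Y → Row plays D (best of 5, 1, 9, 13, 12); Player 2 gets 11.
- Z → Row plays A (best of 11, 1, 3, 3, 6); Player 2 gets 14.
Player 2's induced payoffs are 2, 7, 11, 14, so Player 2 commits to Z. Subgame-perfect outcome: (A, Z) with payoffs (11, 14).
Now find the simultaneous Nash equilibrium.
Row's best replies: W→C; X→E; Y→D; Z→A.
Player 2's best replies: A→X; B→Y; C→Y; D→Y; E→Y.
The unique mutual best reply is (D, Y), giving (13, 11).
Player 2's commitment gain: 14 − 11 = 3.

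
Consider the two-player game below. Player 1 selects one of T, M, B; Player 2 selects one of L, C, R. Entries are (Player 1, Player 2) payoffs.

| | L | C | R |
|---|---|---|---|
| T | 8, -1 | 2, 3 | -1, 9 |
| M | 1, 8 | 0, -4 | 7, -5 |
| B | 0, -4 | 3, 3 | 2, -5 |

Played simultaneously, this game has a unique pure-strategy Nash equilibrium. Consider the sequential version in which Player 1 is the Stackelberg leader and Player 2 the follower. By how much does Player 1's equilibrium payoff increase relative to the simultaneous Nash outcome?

0

Backward induction with Player 1 moving first.
- T: BR = R, leader payoff -1.
- M: BR = L, leader payoff 1.
- B: BR = C, leader payoff 3.
Among -1, 1, 3, the best is 3 at B. Subgame-perfect outcome: (B, C) with payoffs (3, 3).
For the simultaneous game, intersect best replies.
Player 1's best replies: L→T; C→B; R→M.
Player 2's best replies: T→R; M→L; B→C.
Only (B, C) has each player best-responding; Nash payoffs (3, 3).
Player 1's commitment gain: 3 − 3 = 0.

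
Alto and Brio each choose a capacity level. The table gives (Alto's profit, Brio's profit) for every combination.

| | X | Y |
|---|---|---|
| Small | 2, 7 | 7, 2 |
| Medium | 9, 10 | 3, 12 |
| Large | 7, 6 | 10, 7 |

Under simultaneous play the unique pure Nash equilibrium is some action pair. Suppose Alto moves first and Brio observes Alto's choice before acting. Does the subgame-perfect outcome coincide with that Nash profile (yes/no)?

yes

Backward induction with Alto moving first.
- Small: BR = X, leader payoff 2.
- Medium: BR = Y, leader payoff 3.
- Large: BR = Y, leader payoff 10.
Maximizing over 2, 3, 10, Alto chooses Large. Subgame-perfect outcome: (Large, Y) with payoffs (10, 7).
Now find the simultaneous Nash equilibrium.
Alto's best replies: X→Medium; Y→Large.
Brio's best replies: Small→X; Medium→Y; Large→Y.
The unique mutual best reply is (Large, Y), giving (10, 7).
Sequential outcome (Large, Y) coincides with the Nash profile (Large, Y).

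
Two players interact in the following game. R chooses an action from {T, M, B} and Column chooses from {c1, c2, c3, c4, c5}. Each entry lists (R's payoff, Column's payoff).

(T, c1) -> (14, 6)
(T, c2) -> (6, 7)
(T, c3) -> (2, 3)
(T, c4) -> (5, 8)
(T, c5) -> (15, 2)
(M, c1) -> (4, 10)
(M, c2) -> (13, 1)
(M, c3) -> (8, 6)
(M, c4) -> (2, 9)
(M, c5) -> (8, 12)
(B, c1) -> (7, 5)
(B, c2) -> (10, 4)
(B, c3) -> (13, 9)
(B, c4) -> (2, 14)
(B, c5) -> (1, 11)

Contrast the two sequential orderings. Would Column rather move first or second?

second

If R leads: Column's best replies are T→c4, M→c5, B→c4; R's induced payoffs 5, 8, 2; outcome (M, c5), payoffs (8, 12).
If Column leads: R's best replies are c1→T, c2→M, c3→B, c4→T, c5→T; Column's induced payoffs 6, 1, 9, 8, 2; outcome (B, c3), payoffs (13, 9).
Column gets 9 moving first and 12 moving second, so Column prefers to move second.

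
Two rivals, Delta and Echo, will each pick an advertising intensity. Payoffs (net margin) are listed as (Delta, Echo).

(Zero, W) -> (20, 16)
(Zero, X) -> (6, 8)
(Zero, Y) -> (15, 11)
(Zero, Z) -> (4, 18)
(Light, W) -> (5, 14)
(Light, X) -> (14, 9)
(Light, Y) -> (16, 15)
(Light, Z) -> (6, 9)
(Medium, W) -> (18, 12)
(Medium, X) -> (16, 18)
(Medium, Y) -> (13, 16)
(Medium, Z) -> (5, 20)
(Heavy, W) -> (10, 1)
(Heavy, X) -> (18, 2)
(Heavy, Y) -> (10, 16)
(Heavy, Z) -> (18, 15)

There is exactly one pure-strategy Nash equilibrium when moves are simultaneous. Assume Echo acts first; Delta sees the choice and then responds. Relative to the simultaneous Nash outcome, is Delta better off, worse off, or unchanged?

Solve by backward induction (Echo leads).
- W: Delta compares 20, 5, 18, 10 and picks Zero; Echo would get 16.
- X: Delta compares 6, 14, 16, 18 and picks Heavy; Echo would get 2.
- Y: Delta compares 15, 16, 13, 10 and picks Light; Echo would get 15.
- Z: Delta compares 4, 6, 5, 18 and picks Heavy; Echo would get 15.
Maximizing over 16, 2, 15, 15, Echo chooses W. Subgame-perfect outcome: (Zero, W) with payoffs (20, 16).
For the simultaneous game, intersect best replies.
Delta's best replies: W→Zero; X→Heavy; Y→Light; Z→Heavy.
Echo's best replies: Zero→Z; Light→Y; Medium→Z; Heavy→Y.
Only (Light, Y) has each player best-responding; Nash payoffs (16, 15).
Delta earns 20 sequentially versus 16 at the Nash outcome: better off.

better off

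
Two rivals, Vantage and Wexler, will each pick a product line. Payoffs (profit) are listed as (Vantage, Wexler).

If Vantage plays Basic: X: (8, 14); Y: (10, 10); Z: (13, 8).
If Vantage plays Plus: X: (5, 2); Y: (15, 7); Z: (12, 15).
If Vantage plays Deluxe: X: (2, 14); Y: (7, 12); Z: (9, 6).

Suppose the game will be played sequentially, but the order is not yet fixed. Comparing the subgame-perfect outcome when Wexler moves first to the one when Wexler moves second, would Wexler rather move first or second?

If Vantage leads: Wexler's best replies are Basic→X, Plus→Z, Deluxe→X; Vantage's induced payoffs 8, 12, 2; outcome (Plus, Z), payoffs (12, 15).
If Wexler leads: Vantage's best replies are X→Basic, Y→Plus, Z→Basic; Wexler's induced payoffs 14, 7, 8; outcome (Basic, X), payoffs (8, 14).
Wexler gets 14 moving first and 15 moving second, so Wexler prefers to move second.

second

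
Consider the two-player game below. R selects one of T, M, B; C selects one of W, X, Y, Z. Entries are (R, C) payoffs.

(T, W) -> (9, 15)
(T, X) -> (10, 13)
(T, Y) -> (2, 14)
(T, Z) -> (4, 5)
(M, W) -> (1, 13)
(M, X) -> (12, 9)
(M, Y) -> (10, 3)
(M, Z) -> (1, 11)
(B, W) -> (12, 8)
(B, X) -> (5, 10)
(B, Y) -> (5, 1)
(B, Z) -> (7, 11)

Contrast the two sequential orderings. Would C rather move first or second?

If R leads: C's best replies are T→W, M→W, B→Z; R's induced payoffs 9, 1, 7; outcome (T, W), payoffs (9, 15).
If C leads: R's best replies are W→B, X→M, Y→M, Z→B; C's induced payoffs 8, 9, 3, 11; outcome (B, Z), payoffs (7, 11).
C gets 11 moving first and 15 moving second, so C prefers to move second.

second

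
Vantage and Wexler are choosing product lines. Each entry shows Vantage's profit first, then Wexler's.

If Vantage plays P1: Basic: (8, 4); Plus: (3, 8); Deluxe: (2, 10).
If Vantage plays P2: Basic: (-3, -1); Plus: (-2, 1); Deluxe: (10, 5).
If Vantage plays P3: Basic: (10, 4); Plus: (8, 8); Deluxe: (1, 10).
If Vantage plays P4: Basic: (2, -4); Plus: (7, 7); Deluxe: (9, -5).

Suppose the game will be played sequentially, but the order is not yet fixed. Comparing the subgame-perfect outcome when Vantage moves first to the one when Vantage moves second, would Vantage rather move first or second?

If Vantage leads: Wexler's best replies are P1→Deluxe, P2→Deluxe, P3→Deluxe, P4→Plus; Vantage's induced payoffs 2, 10, 1, 7; outcome (P2, Deluxe), payoffs (10, 5).
If Wexler leads: Vantage's best replies are Basic→P3, Plus→P3, Deluxe→P2; Wexler's induced payoffs 4, 8, 5; outcome (P3, Plus), payoffs (8, 8).
Vantage gets 10 moving first and 8 moving second, so Vantage prefers to move first.

first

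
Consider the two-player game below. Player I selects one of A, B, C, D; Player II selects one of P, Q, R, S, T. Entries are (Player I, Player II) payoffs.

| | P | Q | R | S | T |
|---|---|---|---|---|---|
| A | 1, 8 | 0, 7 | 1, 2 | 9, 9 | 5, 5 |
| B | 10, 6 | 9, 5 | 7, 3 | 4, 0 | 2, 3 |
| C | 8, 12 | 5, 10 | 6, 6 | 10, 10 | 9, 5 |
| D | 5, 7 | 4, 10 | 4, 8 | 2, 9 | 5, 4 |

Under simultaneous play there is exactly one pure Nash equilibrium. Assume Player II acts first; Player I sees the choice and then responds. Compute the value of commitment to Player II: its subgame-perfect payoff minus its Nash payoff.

Solve by backward induction (Player II leads).
- P: Player I compares 1, 10, 8, 5 and picks B; Player II would get 6.
- Q: Player I compares 0, 9, 5, 4 and picks B; Player II would get 5.
- R: Player I compares 1, 7, 6, 4 and picks B; Player II would get 3.
- S: Player I compares 9, 4, 10, 2 and picks C; Player II would get 10.
- T: Player I compares 5, 2, 9, 5 and picks C; Player II would get 5.
Maximizing over 6, 5, 3, 10, 5, Player II chooses S. Subgame-perfect outcome: (C, S) with payoffs (10, 10).
For the simultaneous game, intersect best replies.
Player I's best replies: P→B; Q→B; R→B; S→C; T→C.
Player II's best replies: A→S; B→P; C→P; D→Q.
The unique mutual best reply is (B, P), giving (10, 6).
Player II's commitment gain: 10 − 6 = 4.

4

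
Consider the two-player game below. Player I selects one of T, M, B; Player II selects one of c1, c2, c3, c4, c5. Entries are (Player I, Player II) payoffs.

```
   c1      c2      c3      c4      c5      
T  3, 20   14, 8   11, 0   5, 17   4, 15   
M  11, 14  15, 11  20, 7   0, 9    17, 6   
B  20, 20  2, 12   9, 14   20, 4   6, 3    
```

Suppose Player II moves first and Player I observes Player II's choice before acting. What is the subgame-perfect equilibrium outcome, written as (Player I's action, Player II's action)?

Backward induction with Player II moving first.
- c1: BR = B, leader payoff 20.
- c2: BR = M, leader payoff 11.
- c3: BR = M, leader payoff 7.
- c4: BR = B, leader payoff 4.
- c5: BR = M, leader payoff 6.
Among 20, 11, 7, 4, 6, the best is 20 at c1. Subgame-perfect outcome: (B, c1) with payoffs (20, 20).

(B, c1)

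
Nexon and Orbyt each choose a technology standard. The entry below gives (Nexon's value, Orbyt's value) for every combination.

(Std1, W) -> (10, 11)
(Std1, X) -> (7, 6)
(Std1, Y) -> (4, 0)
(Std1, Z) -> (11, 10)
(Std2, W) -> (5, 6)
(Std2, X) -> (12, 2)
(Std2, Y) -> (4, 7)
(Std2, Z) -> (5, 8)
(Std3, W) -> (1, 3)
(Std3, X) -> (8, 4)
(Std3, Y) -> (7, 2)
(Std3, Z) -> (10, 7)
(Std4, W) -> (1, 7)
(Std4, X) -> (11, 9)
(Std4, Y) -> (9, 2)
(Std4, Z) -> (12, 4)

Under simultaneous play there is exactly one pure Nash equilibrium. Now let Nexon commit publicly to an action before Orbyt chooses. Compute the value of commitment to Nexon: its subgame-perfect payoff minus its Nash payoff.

Backward induction with Nexon moving first.
- Std1: BR = W, leader payoff 10.
- Std2: BR = Z, leader payoff 5.
- Std3: BR = Z, leader payoff 10.
- Std4: BR = X, leader payoff 11.
Maximizing over 10, 5, 10, 11, Nexon chooses Std4. Subgame-perfect outcome: (Std4, X) with payoffs (11, 9).
Under simultaneous play:
Nexon's best replies: W→Std1; X→Std2; Y→Std4; Z→Std4.
Orbyt's best replies: Std1→W; Std2→Z; Std3→Z; Std4→X.
The unique mutual best reply is (Std1, W), giving (10, 11).
Nexon's commitment gain: 11 − 10 = 1.

1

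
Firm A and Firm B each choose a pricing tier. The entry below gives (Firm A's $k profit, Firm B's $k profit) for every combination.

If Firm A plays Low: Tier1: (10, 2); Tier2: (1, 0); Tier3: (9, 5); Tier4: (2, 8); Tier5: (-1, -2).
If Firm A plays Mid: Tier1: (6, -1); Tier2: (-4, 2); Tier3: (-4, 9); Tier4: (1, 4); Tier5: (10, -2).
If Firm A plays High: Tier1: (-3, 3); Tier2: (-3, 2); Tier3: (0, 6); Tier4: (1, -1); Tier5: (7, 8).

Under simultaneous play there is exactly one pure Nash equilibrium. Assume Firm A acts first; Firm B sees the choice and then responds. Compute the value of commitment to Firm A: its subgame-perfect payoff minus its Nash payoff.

5

Firm B best-responds to each possible Firm A move:
- Low: Firm B compares 2, 0, 5, 8, -2 and picks Tier4; Firm A would get 2.
- Mid: Firm B compares -1, 2, 9, 4, -2 and picks Tier3; Firm A would get -4.
- High: Firm B compares 3, 2, 6, -1, 8 and picks Tier5; Firm A would get 7.
Among 2, -4, 7, the best is 7 at High. Subgame-perfect outcome: (High, Tier5) with payoffs (7, 8).
Now find the simultaneous Nash equilibrium.
Firm A's best replies: Tier1→Low; Tier2→Low; Tier3→Low; Tier4→Low; Tier5→Mid.
Firm B's best replies: Low→Tier4; Mid→Tier3; High→Tier5.
Only (Low, Tier4) has each player best-responding; Nash payoffs (2, 8).
Firm A's commitment gain: 7 − 2 = 5.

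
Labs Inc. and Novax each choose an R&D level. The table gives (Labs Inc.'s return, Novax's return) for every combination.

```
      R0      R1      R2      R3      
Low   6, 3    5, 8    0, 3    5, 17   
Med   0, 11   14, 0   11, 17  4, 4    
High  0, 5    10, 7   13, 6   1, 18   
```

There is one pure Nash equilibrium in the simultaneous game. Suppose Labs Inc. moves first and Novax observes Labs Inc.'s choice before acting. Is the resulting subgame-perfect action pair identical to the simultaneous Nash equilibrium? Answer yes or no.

Novax best-responds to each possible Labs Inc. move:
- Low: BR = R3, leader payoff 5.
- Med: BR = R2, leader payoff 11.
- High: BR = R3, leader payoff 1.
Maximizing over 5, 11, 1, Labs Inc. chooses Med. Subgame-perfect outcome: (Med, R2) with payoffs (11, 17).
Under simultaneous play:
Labs Inc.'s best replies: R0→Low; R1→Med; R2→High; R3→Low.
Novax's best replies: Low→R3; Med→R2; High→R3.
The unique mutual best reply is (Low, R3), giving (5, 17).
Sequential outcome (Med, R2) differs from the Nash profile (Low, R3).

no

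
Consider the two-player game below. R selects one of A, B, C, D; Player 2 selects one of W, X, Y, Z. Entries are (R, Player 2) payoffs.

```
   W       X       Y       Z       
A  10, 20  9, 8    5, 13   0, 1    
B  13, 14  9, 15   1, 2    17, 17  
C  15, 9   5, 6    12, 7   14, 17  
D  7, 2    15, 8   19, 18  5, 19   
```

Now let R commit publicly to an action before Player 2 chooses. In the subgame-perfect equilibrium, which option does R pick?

Work backward from Player 2's decision.
- A: BR = W, leader payoff 10.
- B: BR = Z, leader payoff 17.
- C: BR = Z, leader payoff 14.
- D: BR = Z, leader payoff 5.
R's induced payoffs are 10, 17, 14, 5, so R commits to B. Subgame-perfect outcome: (B, Z) with payoffs (17, 17).

B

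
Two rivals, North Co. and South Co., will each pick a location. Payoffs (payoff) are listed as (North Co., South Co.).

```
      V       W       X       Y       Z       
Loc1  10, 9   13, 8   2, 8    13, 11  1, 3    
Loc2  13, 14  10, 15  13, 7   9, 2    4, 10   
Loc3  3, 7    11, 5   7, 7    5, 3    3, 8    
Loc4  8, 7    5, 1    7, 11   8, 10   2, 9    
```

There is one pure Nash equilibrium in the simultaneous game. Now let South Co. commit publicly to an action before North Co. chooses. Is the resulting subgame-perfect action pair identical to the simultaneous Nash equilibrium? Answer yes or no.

no

Solve by backward induction (South Co. leads).
- V → North Co. plays Loc2 (best of 10, 13, 3, 8); South Co. gets 14.
- W → North Co. plays Loc1 (best of 13, 10, 11, 5); South Co. gets 8.
- X → North Co. plays Loc2 (best of 2, 13, 7, 7); South Co. gets 7.
- Y → North Co. plays Loc1 (best of 13, 9, 5, 8); South Co. gets 11.
- Z → North Co. plays Loc2 (best of 1, 4, 3, 2); South Co. gets 10.
Among 14, 8, 7, 11, 10, the best is 14 at V. Subgame-perfect outcome: (Loc2, V) with payoffs (13, 14).
Now find the simultaneous Nash equilibrium.
North Co.'s best replies: V→Loc2; W→Loc1; X→Loc2; Y→Loc1; Z→Loc2.
South Co.'s best replies: Loc1→Y; Loc2→W; Loc3→Z; Loc4→X.
Only (Loc1, Y) has each player best-responding; Nash payoffs (13, 11).
Sequential outcome (Loc2, V) differs from the Nash profile (Loc1, Y).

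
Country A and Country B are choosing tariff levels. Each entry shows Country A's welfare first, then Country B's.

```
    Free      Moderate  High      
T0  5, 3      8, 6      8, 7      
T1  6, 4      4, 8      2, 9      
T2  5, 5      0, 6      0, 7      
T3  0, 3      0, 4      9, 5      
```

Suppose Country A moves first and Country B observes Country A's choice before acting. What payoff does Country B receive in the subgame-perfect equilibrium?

Country B best-responds to each possible Country A move:
- T0: BR = High, leader payoff 8.
- T1: BR = High, leader payoff 2.
- T2: BR = High, leader payoff 0.
- T3: BR = High, leader payoff 9.
Maximizing over 8, 2, 0, 9, Country A chooses T3. Subgame-perfect outcome: (T3, High) with payoffs (9, 5).

5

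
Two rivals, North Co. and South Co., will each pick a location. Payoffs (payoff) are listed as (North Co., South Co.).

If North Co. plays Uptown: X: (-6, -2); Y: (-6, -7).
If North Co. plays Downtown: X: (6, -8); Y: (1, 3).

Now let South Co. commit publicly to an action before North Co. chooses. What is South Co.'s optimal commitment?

Y

Solve by backward induction (South Co. leads).
- X: BR = Downtown, leader payoff -8.
- Y: BR = Downtown, leader payoff 3.
Maximizing over -8, 3, South Co. chooses Y. Subgame-perfect outcome: (Downtown, Y) with payoffs (1, 3).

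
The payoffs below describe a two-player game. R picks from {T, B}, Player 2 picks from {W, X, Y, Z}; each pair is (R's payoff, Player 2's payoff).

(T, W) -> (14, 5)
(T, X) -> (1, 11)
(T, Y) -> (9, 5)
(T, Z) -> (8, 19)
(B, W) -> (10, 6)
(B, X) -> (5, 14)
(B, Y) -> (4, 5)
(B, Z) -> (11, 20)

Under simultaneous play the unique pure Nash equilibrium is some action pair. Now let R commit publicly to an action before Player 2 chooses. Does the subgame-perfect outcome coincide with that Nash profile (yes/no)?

yes

Solve by backward induction (R leads).
- T → Player 2 plays Z (best of 5, 11, 5, 19); R gets 8.
- B → Player 2 plays Z (best of 6, 14, 5, 20); R gets 11.
Among 8, 11, the best is 11 at B. Subgame-perfect outcome: (B, Z) with payoffs (11, 20).
For the simultaneous game, intersect best replies.
R's best replies: W→T; X→B; Y→T; Z→B.
Player 2's best replies: T→Z; B→Z.
The unique mutual best reply is (B, Z), giving (11, 20).
Sequential outcome (B, Z) coincides with the Nash profile (B, Z).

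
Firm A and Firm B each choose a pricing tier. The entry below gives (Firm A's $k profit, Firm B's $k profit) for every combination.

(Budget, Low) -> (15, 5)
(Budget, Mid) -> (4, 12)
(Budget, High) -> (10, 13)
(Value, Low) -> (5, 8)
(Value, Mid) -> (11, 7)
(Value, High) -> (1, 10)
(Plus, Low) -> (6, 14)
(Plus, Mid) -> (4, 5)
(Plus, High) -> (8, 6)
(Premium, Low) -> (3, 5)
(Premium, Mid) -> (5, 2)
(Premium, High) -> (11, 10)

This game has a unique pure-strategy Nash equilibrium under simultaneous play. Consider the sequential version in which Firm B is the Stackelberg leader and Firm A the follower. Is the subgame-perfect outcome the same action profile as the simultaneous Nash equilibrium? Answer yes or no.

yes

Firm A best-responds to each possible Firm B move:
- Low: Firm A compares 15, 5, 6, 3 and picks Budget; Firm B would get 5.
- Mid: Firm A compares 4, 11, 4, 5 and picks Value; Firm B would get 7.
- High: Firm A compares 10, 1, 8, 11 and picks Premium; Firm B would get 10.
Firm B's induced payoffs are 5, 7, 10, so Firm B commits to High. Subgame-perfect outcome: (Premium, High) with payoffs (11, 10).
For the simultaneous game, intersect best replies.
Firm A's best replies: Low→Budget; Mid→Value; High→Premium.
Firm B's best replies: Budget→High; Value→High; Plus→Low; Premium→High.
The unique mutual best reply is (Premium, High), giving (11, 10).
Sequential outcome (Premium, High) coincides with the Nash profile (Premium, High).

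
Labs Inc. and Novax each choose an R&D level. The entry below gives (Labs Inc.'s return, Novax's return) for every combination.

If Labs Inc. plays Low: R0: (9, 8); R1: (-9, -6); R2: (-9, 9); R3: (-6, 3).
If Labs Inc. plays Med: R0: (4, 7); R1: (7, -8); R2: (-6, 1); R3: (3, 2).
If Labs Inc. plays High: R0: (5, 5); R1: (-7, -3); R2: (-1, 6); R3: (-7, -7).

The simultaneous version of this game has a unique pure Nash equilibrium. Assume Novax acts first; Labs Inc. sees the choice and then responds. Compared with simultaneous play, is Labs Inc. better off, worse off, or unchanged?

better off

Solve by backward induction (Novax leads).
- R0: Labs Inc. compares 9, 4, 5 and picks Low; Novax would get 8.
- R1: Labs Inc. compares -9, 7, -7 and picks Med; Novax would get -8.
- R2: Labs Inc. compares -9, -6, -1 and picks High; Novax would get 6.
- R3: Labs Inc. compares -6, 3, -7 and picks Med; Novax would get 2.
Among 8, -8, 6, 2, the best is 8 at R0. Subgame-perfect outcome: (Low, R0) with payoffs (9, 8).
Now find the simultaneous Nash equilibrium.
Labs Inc.'s best replies: R0→Low; R1→Med; R2→High; R3→Med.
Novax's best replies: Low→R2; Med→R0; High→R2.
The unique mutual best reply is (High, R2), giving (-1, 6).
Labs Inc. earns 9 sequentially versus -1 at the Nash outcome: better off.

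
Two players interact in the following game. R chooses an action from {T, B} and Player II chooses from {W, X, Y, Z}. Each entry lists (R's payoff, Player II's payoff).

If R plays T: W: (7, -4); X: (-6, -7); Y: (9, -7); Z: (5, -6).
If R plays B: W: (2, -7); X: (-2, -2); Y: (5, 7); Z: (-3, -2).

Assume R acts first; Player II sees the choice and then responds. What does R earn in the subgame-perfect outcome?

Player II best-responds to each possible R move:
- T → Player II plays W (best of -4, -7, -7, -6); R gets 7.
- B → Player II plays Y (best of -7, -2, 7, -2); R gets 5.
Among 7, 5, the best is 7 at T. Subgame-perfect outcome: (T, W) with payoffs (7, -4).

7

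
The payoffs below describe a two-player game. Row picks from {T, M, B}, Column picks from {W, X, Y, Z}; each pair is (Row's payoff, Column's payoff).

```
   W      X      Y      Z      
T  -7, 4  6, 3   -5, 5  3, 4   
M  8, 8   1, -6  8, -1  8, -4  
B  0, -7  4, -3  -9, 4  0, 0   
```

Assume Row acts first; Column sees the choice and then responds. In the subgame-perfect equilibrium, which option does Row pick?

Work backward from Column's decision.
- T → Column plays Y (best of 4, 3, 5, 4); Row gets -5.
- M → Column plays W (best of 8, -6, -1, -4); Row gets 8.
- B → Column plays Y (best of -7, -3, 4, 0); Row gets -9.
Maximizing over -5, 8, -9, Row chooses M. Subgame-perfect outcome: (M, W) with payoffs (8, 8).

M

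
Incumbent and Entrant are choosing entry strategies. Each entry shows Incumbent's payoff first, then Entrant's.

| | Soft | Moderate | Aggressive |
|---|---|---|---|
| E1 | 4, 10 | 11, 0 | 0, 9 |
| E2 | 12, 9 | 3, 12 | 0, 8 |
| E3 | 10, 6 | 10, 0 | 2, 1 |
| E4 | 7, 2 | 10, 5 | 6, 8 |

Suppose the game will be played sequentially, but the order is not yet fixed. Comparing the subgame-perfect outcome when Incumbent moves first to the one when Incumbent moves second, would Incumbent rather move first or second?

If Incumbent leads: Entrant's best replies are E1→Soft, E2→Moderate, E3→Soft, E4→Aggressive; Incumbent's induced payoffs 4, 3, 10, 6; outcome (E3, Soft), payoffs (10, 6).
If Entrant leads: Incumbent's best replies are Soft→E2, Moderate→E1, Aggressive→E4; Entrant's induced payoffs 9, 0, 8; outcome (E2, Soft), payoffs (12, 9).
Incumbent gets 10 moving first and 12 moving second, so Incumbent prefers to move second.

second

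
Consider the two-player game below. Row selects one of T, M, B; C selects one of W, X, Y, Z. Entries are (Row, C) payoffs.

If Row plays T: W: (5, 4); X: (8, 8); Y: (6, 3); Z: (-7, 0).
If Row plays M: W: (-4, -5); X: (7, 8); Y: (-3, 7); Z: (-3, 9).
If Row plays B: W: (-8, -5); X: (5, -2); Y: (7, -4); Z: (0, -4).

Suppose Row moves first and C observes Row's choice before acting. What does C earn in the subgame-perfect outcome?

Backward induction with Row moving first.
- T → C plays X (best of 4, 8, 3, 0); Row gets 8.
- M → C plays Z (best of -5, 8, 7, 9); Row gets -3.
- B → C plays X (best of -5, -2, -4, -4); Row gets 5.
Among 8, -3, 5, the best is 8 at T. Subgame-perfect outcome: (T, X) with payoffs (8, 8).

8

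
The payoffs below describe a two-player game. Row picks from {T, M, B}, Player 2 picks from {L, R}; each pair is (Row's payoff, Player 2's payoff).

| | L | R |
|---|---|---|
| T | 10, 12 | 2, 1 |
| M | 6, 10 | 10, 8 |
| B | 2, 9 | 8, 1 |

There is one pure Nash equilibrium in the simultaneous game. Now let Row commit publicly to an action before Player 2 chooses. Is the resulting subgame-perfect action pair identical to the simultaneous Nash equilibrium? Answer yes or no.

yes

Solve by backward induction (Row leads).
- T: BR = L, leader payoff 10.
- M: BR = L, leader payoff 6.
- B: BR = L, leader payoff 2.
Row's induced payoffs are 10, 6, 2, so Row commits to T. Subgame-perfect outcome: (T, L) with payoffs (10, 12).
For the simultaneous game, intersect best replies.
Row's best replies: L→T; R→M.
Player 2's best replies: T→L; M→L; B→L.
The unique mutual best reply is (T, L), giving (10, 12).
Sequential outcome (T, L) coincides with the Nash profile (T, L).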